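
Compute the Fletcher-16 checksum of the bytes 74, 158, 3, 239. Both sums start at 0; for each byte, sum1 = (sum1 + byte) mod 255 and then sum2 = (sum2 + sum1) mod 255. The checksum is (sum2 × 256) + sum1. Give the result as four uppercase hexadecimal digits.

Running sums (mod 255):
  after byte 0 (74): sum1=74, sum2=74
  after byte 1 (158): sum1=232, sum2=51
  after byte 2 (3): sum1=235, sum2=31
  after byte 3 (239): sum1=219, sum2=250
Checksum = sum2·256 + sum1 = 250·256 + 219 = 64219 = 0xFADB.

FADB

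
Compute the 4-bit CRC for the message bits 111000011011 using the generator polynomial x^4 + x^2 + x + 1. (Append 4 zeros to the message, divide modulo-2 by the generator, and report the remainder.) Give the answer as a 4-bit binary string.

Append 4 zeros: 1110000110110000. Divide by 10111 (XOR where the leading bit is 1):
  pos 0: 11100 XOR 10111 = 01011
  pos 1: 10110 XOR 10111 = 00001
  pos 5: 10110 XOR 10111 = 00001
  pos 9: 11100 XOR 10111 = 01011
  pos 10: 10110 XOR 10111 = 00001
Remainder (last 4 bits) = 0010. This is the CRC / FCS.

0010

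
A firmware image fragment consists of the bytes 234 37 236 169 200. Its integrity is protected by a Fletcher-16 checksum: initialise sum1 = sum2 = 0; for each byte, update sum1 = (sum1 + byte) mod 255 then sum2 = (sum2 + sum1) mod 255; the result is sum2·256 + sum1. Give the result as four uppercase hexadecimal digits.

Running sums (mod 255):
  after byte 0 (234): sum1=234, sum2=234
  after byte 1 (37): sum1=16, sum2=250
  after byte 2 (236): sum1=252, sum2=247
  after byte 3 (169): sum1=166, sum2=158
  after byte 4 (200): sum1=111, sum2=14
Checksum = sum2·256 + sum1 = 14·256 + 111 = 3695 = 0x0E6F.

0E6F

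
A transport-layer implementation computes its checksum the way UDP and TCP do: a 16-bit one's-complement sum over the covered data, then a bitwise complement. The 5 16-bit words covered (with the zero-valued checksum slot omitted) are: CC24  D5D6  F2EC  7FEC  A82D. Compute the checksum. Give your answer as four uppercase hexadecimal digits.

One's-complement addition (fold any carry out of bit 15 back into bit 0):
  0xCC24 + 0xD5D6 = 0x1A1FA → wrap carry → 0xA1FB
  0xA1FB + 0xF2EC = 0x194E7 → wrap carry → 0x94E8
  0x94E8 + 0x7FEC = 0x114D4 → wrap carry → 0x14D5
  0x14D5 + 0xA82D = 0x0BD02
One's-complement sum = 0xBD02.
Checksum = ~0xBD02 & 0xFFFF = 0x42FD.

42FD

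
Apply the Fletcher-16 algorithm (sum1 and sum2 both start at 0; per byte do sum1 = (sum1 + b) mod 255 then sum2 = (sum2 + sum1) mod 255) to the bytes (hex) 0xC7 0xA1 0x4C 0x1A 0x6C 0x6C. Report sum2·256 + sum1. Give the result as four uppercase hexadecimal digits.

Running sums (mod 255):
  after byte 0 (0xC7): sum1=199, sum2=199
  after byte 1 (0xA1): sum1=105, sum2=49
  after byte 2 (0x4C): sum1=181, sum2=230
  after byte 3 (0x1A): sum1=207, sum2=182
  after byte 4 (0x6C): sum1=60, sum2=242
  after byte 5 (0x6C): sum1=168, sum2=155
Checksum = sum2·256 + sum1 = 155·256 + 168 = 39848 = 0x9BA8.

9BA8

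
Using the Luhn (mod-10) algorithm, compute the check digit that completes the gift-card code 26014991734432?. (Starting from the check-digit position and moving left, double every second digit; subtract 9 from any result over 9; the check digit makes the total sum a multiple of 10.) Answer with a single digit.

Partial digits right→left: 2 3 4 4 3 7 1 9 9 4 1 0 6 2
Double every second digit counting from the check-digit position (so the 1st, 3rd, 5th, ... of the partial from the right).
  doubled (with −9 where >9): 4 8 6 2 9 2 3 → sum 34
  kept as-is: 3 4 7 9 4 0 2 → sum 29
Total = 34 + 29 = 63.
Check digit = (10 − (63 mod 10)) mod 10 = 7.

7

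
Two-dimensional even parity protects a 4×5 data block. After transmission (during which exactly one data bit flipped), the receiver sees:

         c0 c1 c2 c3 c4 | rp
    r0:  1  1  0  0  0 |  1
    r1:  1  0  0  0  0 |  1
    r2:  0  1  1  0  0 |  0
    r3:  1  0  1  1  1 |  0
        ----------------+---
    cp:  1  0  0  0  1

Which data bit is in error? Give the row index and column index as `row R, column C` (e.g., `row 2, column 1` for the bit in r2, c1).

row 0, column 3

Recompute each row's even parity and compare to rp:
  r0: data parity 0, sent rp 1 → mismatch
  r1: data parity 1, sent rp 1 → ok
  r2: data parity 0, sent rp 0 → ok
  r3: data parity 0, sent rp 0 → ok
Recompute each column's even parity and compare to cp:
  c0: data parity 1, sent cp 1 → ok
  c1: data parity 0, sent cp 0 → ok
  c2: data parity 0, sent cp 0 → ok
  c3: data parity 1, sent cp 0 → mismatch
  c4: data parity 1, sent cp 1 → ok
Exactly one row (r0) and one column (c3) fail → the flipped bit is at their intersection.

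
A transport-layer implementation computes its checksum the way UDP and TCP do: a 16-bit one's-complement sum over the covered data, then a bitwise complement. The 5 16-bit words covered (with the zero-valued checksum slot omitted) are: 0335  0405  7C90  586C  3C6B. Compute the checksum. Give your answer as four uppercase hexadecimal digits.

One's-complement addition (fold any carry out of bit 15 back into bit 0):
  0x0335 + 0x0405 = 0x0073A
  0x073A + 0x7C90 = 0x083CA
  0x83CA + 0x586C = 0x0DC36
  0xDC36 + 0x3C6B = 0x118A1 → wrap carry → 0x18A2
One's-complement sum = 0x18A2.
Checksum = ~0x18A2 & 0xFFFF = 0xE75D.

E75D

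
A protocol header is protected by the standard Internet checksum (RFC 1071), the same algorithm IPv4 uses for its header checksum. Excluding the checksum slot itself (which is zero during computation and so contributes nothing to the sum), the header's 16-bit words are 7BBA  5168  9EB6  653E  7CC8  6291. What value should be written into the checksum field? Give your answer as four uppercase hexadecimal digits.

One's-complement addition (fold any carry out of bit 15 back into bit 0):
  0x7BBA + 0x5168 = 0x0CD22
  0xCD22 + 0x9EB6 = 0x16BD8 → wrap carry → 0x6BD9
  0x6BD9 + 0x653E = 0x0D117
  0xD117 + 0x7CC8 = 0x14DDF → wrap carry → 0x4DE0
  0x4DE0 + 0x6291 = 0x0B071
One's-complement sum = 0xB071.
Checksum = ~0xB071 & 0xFFFF = 0x4F8E.

4F8E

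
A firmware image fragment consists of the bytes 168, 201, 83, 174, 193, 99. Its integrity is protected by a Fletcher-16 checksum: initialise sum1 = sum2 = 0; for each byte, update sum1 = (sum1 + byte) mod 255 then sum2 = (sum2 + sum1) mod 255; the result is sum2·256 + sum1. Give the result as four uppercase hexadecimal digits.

Running sums (mod 255):
  after byte 0 (168): sum1=168, sum2=168
  after byte 1 (201): sum1=114, sum2=27
  after byte 2 (83): sum1=197, sum2=224
  after byte 3 (174): sum1=116, sum2=85
  after byte 4 (193): sum1=54, sum2=139
  after byte 5 (99): sum1=153, sum2=37
Checksum = sum2·256 + sum1 = 37·256 + 153 = 9625 = 0x2599.

2599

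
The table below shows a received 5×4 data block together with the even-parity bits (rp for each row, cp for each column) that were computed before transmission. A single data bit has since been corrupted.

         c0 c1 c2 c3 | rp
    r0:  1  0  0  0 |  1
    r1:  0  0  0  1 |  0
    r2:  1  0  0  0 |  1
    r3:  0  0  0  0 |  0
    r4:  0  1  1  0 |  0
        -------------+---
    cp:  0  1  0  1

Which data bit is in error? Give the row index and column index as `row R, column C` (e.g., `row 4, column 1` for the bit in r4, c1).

Recompute each row's even parity and compare to rp:
  r0: data parity 1, sent rp 1 → ok
  r1: data parity 1, sent rp 0 → mismatch
  r2: data parity 1, sent rp 1 → ok
  r3: data parity 0, sent rp 0 → ok
  r4: data parity 0, sent rp 0 → ok
Recompute each column's even parity and compare to cp:
  c0: data parity 0, sent cp 0 → ok
  c1: data parity 1, sent cp 1 → ok
  c2: data parity 1, sent cp 0 → mismatch
  c3: data parity 1, sent cp 1 → ok
Exactly one row (r1) and one column (c2) fail → the flipped bit is at their intersection.

row 1, column 2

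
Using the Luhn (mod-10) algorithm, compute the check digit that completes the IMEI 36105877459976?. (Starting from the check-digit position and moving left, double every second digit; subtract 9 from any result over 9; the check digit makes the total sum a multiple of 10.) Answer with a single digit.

6

Partial digits right→left: 6 7 9 9 5 4 7 7 8 5 0 1 6 3
Double every second digit counting from the check-digit position (so the 1st, 3rd, 5th, ... of the partial from the right).
  doubled (with −9 where >9): 3 9 1 5 7 0 3 → sum 28
  kept as-is: 7 9 4 7 5 1 3 → sum 36
Total = 28 + 36 = 64.
Check digit = (10 − (64 mod 10)) mod 10 = 6.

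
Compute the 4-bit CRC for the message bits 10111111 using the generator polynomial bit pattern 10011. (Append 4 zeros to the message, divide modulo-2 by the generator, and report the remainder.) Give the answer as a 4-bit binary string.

0011

Append 4 zeros: 101111110000. Divide by 10011 (XOR where the leading bit is 1):
  pos 0: 10111 XOR 10011 = 00100
  pos 2: 10011 XOR 10011 = 00000
  pos 7: 10000 XOR 10011 = 00011
Remainder (last 4 bits) = 0011. This is the CRC / FCS.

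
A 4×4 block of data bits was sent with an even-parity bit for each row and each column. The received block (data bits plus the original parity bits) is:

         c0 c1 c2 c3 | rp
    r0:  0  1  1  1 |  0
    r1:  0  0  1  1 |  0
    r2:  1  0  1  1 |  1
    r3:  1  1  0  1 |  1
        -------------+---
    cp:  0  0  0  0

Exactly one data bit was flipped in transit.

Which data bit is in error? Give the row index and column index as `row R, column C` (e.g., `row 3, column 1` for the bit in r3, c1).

Recompute each row's even parity and compare to rp:
  r0: data parity 1, sent rp 0 → mismatch
  r1: data parity 0, sent rp 0 → ok
  r2: data parity 1, sent rp 1 → ok
  r3: data parity 1, sent rp 1 → ok
Recompute each column's even parity and compare to cp:
  c0: data parity 0, sent cp 0 → ok
  c1: data parity 0, sent cp 0 → ok
  c2: data parity 1, sent cp 0 → mismatch
  c3: data parity 0, sent cp 0 → ok
Exactly one row (r0) and one column (c2) fail → the flipped bit is at their intersection.

row 0, column 2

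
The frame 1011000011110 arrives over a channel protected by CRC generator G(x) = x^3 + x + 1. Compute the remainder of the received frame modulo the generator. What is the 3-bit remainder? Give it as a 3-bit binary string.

011

Modulo-2 division of 1011000011110 by 1011:
  pos 0: 1011 XOR 1011 = 0000
  pos 8: 1111 XOR 1011 = 0100
  pos 9: 1000 XOR 1011 = 0011
Remainder = 011 (nonzero — an error is detected).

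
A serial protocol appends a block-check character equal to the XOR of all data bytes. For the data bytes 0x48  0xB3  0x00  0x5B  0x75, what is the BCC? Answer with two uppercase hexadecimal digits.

XOR the bytes together:
  start with 0x48
  0x48 ⊕ 0xB3 = 0xFB
  0xFB ⊕ 0x00 = 0xFB
  0xFB ⊕ 0x5B = 0xA0
  0xA0 ⊕ 0x75 = 0xD5

D5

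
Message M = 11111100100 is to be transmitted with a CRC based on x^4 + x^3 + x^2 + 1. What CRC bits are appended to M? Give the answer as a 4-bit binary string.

0111

Append 4 zeros: 111111001000000. Divide by 11101 (XOR where the leading bit is 1):
  pos 0: 11111 XOR 11101 = 00010
  pos 3: 10100 XOR 11101 = 01001
  pos 4: 10011 XOR 11101 = 01110
  pos 5: 11100 XOR 11101 = 00001
  pos 9: 10000 XOR 11101 = 01101
  pos 10: 11010 XOR 11101 = 00111
Remainder (last 4 bits) = 0111. This is the CRC / FCS.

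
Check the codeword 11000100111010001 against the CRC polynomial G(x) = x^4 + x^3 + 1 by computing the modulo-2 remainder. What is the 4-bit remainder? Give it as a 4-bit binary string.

Modulo-2 division of 11000100111010001 by 11001:
  pos 0: 11000 XOR 11001 = 00001
  pos 4: 11001 XOR 11001 = 00000
  pos 9: 11010 XOR 11001 = 00011
  pos 12: 11001 XOR 11001 = 00000
Remainder = 0000 (zero — the frame passes the CRC check).

0000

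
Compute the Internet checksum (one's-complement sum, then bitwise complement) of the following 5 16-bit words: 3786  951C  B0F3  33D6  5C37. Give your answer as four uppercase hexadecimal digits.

F25B

One's-complement addition (fold any carry out of bit 15 back into bit 0):
  0x3786 + 0x951C = 0x0CCA2
  0xCCA2 + 0xB0F3 = 0x17D95 → wrap carry → 0x7D96
  0x7D96 + 0x33D6 = 0x0B16C
  0xB16C + 0x5C37 = 0x10DA3 → wrap carry → 0x0DA4
One's-complement sum = 0x0DA4.
Checksum = ~0x0DA4 & 0xFFFF = 0xF25B.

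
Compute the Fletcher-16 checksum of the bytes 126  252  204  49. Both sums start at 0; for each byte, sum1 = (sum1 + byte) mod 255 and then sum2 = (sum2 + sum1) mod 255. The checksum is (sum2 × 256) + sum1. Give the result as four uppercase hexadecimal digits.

Running sums (mod 255):
  after byte 0 (126): sum1=126, sum2=126
  after byte 1 (252): sum1=123, sum2=249
  after byte 2 (204): sum1=72, sum2=66
  after byte 3 (49): sum1=121, sum2=187
Checksum = sum2·256 + sum1 = 187·256 + 121 = 47993 = 0xBB79.

BB79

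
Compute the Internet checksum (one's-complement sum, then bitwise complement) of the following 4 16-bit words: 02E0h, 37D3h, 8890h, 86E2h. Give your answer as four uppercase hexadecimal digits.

One's-complement addition (fold any carry out of bit 15 back into bit 0):
  0x02E0 + 0x37D3 = 0x03AB3
  0x3AB3 + 0x8890 = 0x0C343
  0xC343 + 0x86E2 = 0x14A25 → wrap carry → 0x4A26
One's-complement sum = 0x4A26.
Checksum = ~0x4A26 & 0xFFFF = 0xB5D9.

B5D9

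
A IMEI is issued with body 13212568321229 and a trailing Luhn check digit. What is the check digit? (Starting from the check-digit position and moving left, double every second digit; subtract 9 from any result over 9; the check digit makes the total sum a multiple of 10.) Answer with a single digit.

0

Partial digits right→left: 9 2 2 1 2 3 8 6 5 2 1 2 3 1
Double every second digit counting from the check-digit position (so the 1st, 3rd, 5th, ... of the partial from the right).
  doubled (with −9 where >9): 9 4 4 7 1 2 6 → sum 33
  kept as-is: 2 1 3 6 2 2 1 → sum 17
Total = 33 + 17 = 50.
Check digit = (10 − (50 mod 10)) mod 10 = 0.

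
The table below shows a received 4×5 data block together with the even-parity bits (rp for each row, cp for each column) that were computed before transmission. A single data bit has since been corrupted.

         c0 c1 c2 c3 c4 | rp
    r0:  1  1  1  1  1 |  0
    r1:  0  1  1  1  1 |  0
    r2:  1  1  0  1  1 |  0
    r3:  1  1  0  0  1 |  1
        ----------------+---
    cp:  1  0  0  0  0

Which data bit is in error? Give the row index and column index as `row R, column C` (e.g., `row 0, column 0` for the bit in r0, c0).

Recompute each row's even parity and compare to rp:
  r0: data parity 1, sent rp 0 → mismatch
  r1: data parity 0, sent rp 0 → ok
  r2: data parity 0, sent rp 0 → ok
  r3: data parity 1, sent rp 1 → ok
Recompute each column's even parity and compare to cp:
  c0: data parity 1, sent cp 1 → ok
  c1: data parity 0, sent cp 0 → ok
  c2: data parity 0, sent cp 0 → ok
  c3: data parity 1, sent cp 0 → mismatch
  c4: data parity 0, sent cp 0 → ok
Exactly one row (r0) and one column (c3) fail → the flipped bit is at their intersection.

row 0, column 3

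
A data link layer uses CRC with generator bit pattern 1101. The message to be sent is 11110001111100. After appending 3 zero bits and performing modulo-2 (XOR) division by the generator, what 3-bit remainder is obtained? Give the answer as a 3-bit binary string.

Append 3 zeros: 11110001111100000. Divide by 1101 (XOR where the leading bit is 1):
  pos 0: 1111 XOR 1101 = 0010
  pos 2: 1000 XOR 1101 = 0101
  pos 3: 1010 XOR 1101 = 0111
  pos 4: 1111 XOR 1101 = 0010
  pos 6: 1011 XOR 1101 = 0110
  pos 7: 1101 XOR 1101 = 0000
  pos 11: 1000 XOR 1101 = 0101
  pos 12: 1010 XOR 1101 = 0111
  pos 13: 1110 XOR 1101 = 0011
Remainder (last 3 bits) = 011. This is the CRC / FCS.

011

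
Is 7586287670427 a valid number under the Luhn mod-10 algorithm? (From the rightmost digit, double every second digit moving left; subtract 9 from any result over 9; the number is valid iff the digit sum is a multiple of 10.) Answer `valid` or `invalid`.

valid

From the right, keep odd positions and double even positions (subtract 9 from any doubled value over 9):
  doubled (positions 2,4,...): 4 0 3 7 3 1 → sum 18
  kept (positions 1,3,...): 7 4 7 7 2 8 7 → sum 42
Total = 60.
60 mod 10 = 0, so the number is valid.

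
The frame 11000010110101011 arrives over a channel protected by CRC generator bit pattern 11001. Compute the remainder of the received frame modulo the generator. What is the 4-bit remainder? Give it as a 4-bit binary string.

Modulo-2 division of 11000010110101011 by 11001:
  pos 0: 11000 XOR 11001 = 00001
  pos 4: 10101 XOR 11001 = 01100
  pos 5: 11001 XOR 11001 = 00000
  pos 11: 10101 XOR 11001 = 01100
  pos 12: 11001 XOR 11001 = 00000
Remainder = 0000 (zero — the frame passes the CRC check).

0000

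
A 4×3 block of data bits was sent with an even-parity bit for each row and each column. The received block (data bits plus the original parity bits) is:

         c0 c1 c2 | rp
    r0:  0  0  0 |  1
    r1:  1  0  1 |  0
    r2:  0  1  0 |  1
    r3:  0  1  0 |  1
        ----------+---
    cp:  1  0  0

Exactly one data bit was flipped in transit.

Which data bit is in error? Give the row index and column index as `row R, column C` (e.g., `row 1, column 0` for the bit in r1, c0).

row 0, column 2

Recompute each row's even parity and compare to rp:
  r0: data parity 0, sent rp 1 → mismatch
  r1: data parity 0, sent rp 0 → ok
  r2: data parity 1, sent rp 1 → ok
  r3: data parity 1, sent rp 1 → ok
Recompute each column's even parity and compare to cp:
  c0: data parity 1, sent cp 1 → ok
  c1: data parity 0, sent cp 0 → ok
  c2: data parity 1, sent cp 0 → mismatch
Exactly one row (r0) and one column (c2) fail → the flipped bit is at their intersection.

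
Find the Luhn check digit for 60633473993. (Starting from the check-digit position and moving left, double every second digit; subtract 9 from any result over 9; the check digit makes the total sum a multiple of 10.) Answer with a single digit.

9

Partial digits right→left: 3 9 9 3 7 4 3 3 6 0 6
Double every second digit counting from the check-digit position (so the 1st, 3rd, 5th, ... of the partial from the right).
  doubled (with −9 where >9): 6 9 5 6 3 3 → sum 32
  kept as-is: 9 3 4 3 0 → sum 19
Total = 32 + 19 = 51.
Check digit = (10 − (51 mod 10)) mod 10 = 9.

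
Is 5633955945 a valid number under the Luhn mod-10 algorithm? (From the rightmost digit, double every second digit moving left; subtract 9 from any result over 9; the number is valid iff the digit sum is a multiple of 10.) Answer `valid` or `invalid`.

From the right, keep odd positions and double even positions (subtract 9 from any doubled value over 9):
  doubled (positions 2,4,...): 8 1 9 6 1 → sum 25
  kept (positions 1,3,...): 5 9 5 3 6 → sum 28
Total = 53.
53 mod 10 = 3, so the number is invalid.

invalid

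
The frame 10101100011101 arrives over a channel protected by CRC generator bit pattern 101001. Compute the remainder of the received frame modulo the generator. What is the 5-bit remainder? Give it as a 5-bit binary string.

00000

Modulo-2 division of 10101100011101 by 101001:
  pos 0: 101011 XOR 101001 = 000010
  pos 4: 100001 XOR 101001 = 001000
  pos 6: 100011 XOR 101001 = 001010
  pos 8: 101001 XOR 101001 = 000000
Remainder = 00000 (zero — the frame passes the CRC check).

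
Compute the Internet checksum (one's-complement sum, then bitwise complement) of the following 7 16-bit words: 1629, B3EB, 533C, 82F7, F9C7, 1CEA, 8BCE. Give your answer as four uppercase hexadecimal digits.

One's-complement addition (fold any carry out of bit 15 back into bit 0):
  0x1629 + 0xB3EB = 0x0CA14
  0xCA14 + 0x533C = 0x11D50 → wrap carry → 0x1D51
  0x1D51 + 0x82F7 = 0x0A048
  0xA048 + 0xF9C7 = 0x19A0F → wrap carry → 0x9A10
  0x9A10 + 0x1CEA = 0x0B6FA
  0xB6FA + 0x8BCE = 0x142C8 → wrap carry → 0x42C9
One's-complement sum = 0x42C9.
Checksum = ~0x42C9 & 0xFFFF = 0xBD36.

BD36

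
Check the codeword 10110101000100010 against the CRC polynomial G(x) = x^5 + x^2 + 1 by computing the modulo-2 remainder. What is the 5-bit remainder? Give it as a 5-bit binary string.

Modulo-2 division of 10110101000100010 by 100101:
  pos 0: 101101 XOR 100101 = 001000
  pos 2: 100001 XOR 100101 = 000100
  pos 5: 100000 XOR 100101 = 000101
  pos 8: 101100 XOR 100101 = 001001
  pos 10: 100101 XOR 100101 = 000000
Remainder = 00000 (zero — the frame passes the CRC check).

00000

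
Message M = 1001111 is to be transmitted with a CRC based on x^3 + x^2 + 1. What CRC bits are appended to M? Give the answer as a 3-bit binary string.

011

Append 3 zeros: 1001111000. Divide by 1101 (XOR where the leading bit is 1):
  pos 0: 1001 XOR 1101 = 0100
  pos 1: 1001 XOR 1101 = 0100
  pos 2: 1001 XOR 1101 = 0100
  pos 3: 1001 XOR 1101 = 0100
  pos 4: 1000 XOR 1101 = 0101
  pos 5: 1010 XOR 1101 = 0111
  pos 6: 1110 XOR 1101 = 0011
Remainder (last 3 bits) = 011. This is the CRC / FCS.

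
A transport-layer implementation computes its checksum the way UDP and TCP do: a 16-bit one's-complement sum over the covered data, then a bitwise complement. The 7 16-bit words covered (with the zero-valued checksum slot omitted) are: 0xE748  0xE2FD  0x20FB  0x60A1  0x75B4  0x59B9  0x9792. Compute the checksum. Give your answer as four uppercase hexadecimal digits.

One's-complement addition (fold any carry out of bit 15 back into bit 0):
  0xE748 + 0xE2FD = 0x1CA45 → wrap carry → 0xCA46
  0xCA46 + 0x20FB = 0x0EB41
  0xEB41 + 0x60A1 = 0x14BE2 → wrap carry → 0x4BE3
  0x4BE3 + 0x75B4 = 0x0C197
  0xC197 + 0x59B9 = 0x11B50 → wrap carry → 0x1B51
  0x1B51 + 0x9792 = 0x0B2E3
One's-complement sum = 0xB2E3.
Checksum = ~0xB2E3 & 0xFFFF = 0x4D1C.

4D1C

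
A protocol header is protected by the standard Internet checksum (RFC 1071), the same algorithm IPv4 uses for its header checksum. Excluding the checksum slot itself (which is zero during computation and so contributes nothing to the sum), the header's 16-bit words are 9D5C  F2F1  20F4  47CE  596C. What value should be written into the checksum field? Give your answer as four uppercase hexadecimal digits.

One's-complement addition (fold any carry out of bit 15 back into bit 0):
  0x9D5C + 0xF2F1 = 0x1904D → wrap carry → 0x904E
  0x904E + 0x20F4 = 0x0B142
  0xB142 + 0x47CE = 0x0F910
  0xF910 + 0x596C = 0x1527C → wrap carry → 0x527D
One's-complement sum = 0x527D.
Checksum = ~0x527D & 0xFFFF = 0xAD82.

AD82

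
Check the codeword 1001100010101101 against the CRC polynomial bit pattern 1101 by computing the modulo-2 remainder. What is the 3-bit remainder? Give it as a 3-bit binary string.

Modulo-2 division of 1001100010101101 by 1101:
  pos 0: 1001 XOR 1101 = 0100
  pos 1: 1001 XOR 1101 = 0100
  pos 2: 1000 XOR 1101 = 0101
  pos 3: 1010 XOR 1101 = 0111
  pos 4: 1110 XOR 1101 = 0011
  pos 6: 1110 XOR 1101 = 0011
  pos 8: 1110 XOR 1101 = 0011
  pos 10: 1111 XOR 1101 = 0010
  pos 12: 1001 XOR 1101 = 0100
Remainder = 100 (nonzero — an error is detected).

100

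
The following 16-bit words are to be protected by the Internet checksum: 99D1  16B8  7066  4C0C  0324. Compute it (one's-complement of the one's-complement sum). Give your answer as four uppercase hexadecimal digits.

8FDF

One's-complement addition (fold any carry out of bit 15 back into bit 0):
  0x99D1 + 0x16B8 = 0x0B089
  0xB089 + 0x7066 = 0x120EF → wrap carry → 0x20F0
  0x20F0 + 0x4C0C = 0x06CFC
  0x6CFC + 0x0324 = 0x07020
One's-complement sum = 0x7020.
Checksum = ~0x7020 & 0xFFFF = 0x8FDF.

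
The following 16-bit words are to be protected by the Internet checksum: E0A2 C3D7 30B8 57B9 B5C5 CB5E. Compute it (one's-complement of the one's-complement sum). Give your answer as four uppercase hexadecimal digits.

51EF

One's-complement addition (fold any carry out of bit 15 back into bit 0):
  0xE0A2 + 0xC3D7 = 0x1A479 → wrap carry → 0xA47A
  0xA47A + 0x30B8 = 0x0D532
  0xD532 + 0x57B9 = 0x12CEB → wrap carry → 0x2CEC
  0x2CEC + 0xB5C5 = 0x0E2B1
  0xE2B1 + 0xCB5E = 0x1AE0F → wrap carry → 0xAE10
One's-complement sum = 0xAE10.
Checksum = ~0xAE10 & 0xFFFF = 0x51EF.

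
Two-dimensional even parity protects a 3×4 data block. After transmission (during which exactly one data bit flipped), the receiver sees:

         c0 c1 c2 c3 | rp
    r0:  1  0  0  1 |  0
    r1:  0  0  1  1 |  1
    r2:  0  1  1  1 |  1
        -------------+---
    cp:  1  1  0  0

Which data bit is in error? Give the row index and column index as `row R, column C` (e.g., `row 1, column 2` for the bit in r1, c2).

Recompute each row's even parity and compare to rp:
  r0: data parity 0, sent rp 0 → ok
  r1: data parity 0, sent rp 1 → mismatch
  r2: data parity 1, sent rp 1 → ok
Recompute each column's even parity and compare to cp:
  c0: data parity 1, sent cp 1 → ok
  c1: data parity 1, sent cp 1 → ok
  c2: data parity 0, sent cp 0 → ok
  c3: data parity 1, sent cp 0 → mismatch
Exactly one row (r1) and one column (c3) fail → the flipped bit is at their intersection.

row 1, column 3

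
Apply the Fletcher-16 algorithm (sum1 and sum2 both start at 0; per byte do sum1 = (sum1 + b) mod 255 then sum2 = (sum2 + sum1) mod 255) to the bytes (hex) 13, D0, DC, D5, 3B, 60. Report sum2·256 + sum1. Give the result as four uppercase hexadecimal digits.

5232

Running sums (mod 255):
  after byte 0 (13): sum1=19, sum2=19
  after byte 1 (D0): sum1=227, sum2=246
  after byte 2 (DC): sum1=192, sum2=183
  after byte 3 (D5): sum1=150, sum2=78
  after byte 4 (3B): sum1=209, sum2=32
  after byte 5 (60): sum1=50, sum2=82
Checksum = sum2·256 + sum1 = 82·256 + 50 = 21042 = 0x5232.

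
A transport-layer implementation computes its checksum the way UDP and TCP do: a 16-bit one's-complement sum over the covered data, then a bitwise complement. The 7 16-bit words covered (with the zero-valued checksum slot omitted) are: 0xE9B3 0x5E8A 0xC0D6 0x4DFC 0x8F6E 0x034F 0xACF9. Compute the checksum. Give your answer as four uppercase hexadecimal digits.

One's-complement addition (fold any carry out of bit 15 back into bit 0):
  0xE9B3 + 0x5E8A = 0x1483D → wrap carry → 0x483E
  0x483E + 0xC0D6 = 0x10914 → wrap carry → 0x0915
  0x0915 + 0x4DFC = 0x05711
  0x5711 + 0x8F6E = 0x0E67F
  0xE67F + 0x034F = 0x0E9CE
  0xE9CE + 0xACF9 = 0x196C7 → wrap carry → 0x96C8
One's-complement sum = 0x96C8.
Checksum = ~0x96C8 & 0xFFFF = 0x6937.

6937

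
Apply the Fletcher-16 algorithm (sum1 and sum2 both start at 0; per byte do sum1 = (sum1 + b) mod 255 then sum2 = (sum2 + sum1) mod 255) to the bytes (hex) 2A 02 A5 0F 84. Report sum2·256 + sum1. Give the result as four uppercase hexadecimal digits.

6E65

Running sums (mod 255):
  after byte 0 (2A): sum1=42, sum2=42
  after byte 1 (02): sum1=44, sum2=86
  after byte 2 (A5): sum1=209, sum2=40
  after byte 3 (0F): sum1=224, sum2=9
  after byte 4 (84): sum1=101, sum2=110
Checksum = sum2·256 + sum1 = 110·256 + 101 = 28261 = 0x6E65.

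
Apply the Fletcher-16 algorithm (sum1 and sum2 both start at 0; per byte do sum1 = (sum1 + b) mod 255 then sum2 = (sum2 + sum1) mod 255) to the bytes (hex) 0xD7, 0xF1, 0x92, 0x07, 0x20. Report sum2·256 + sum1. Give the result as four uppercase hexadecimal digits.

Running sums (mod 255):
  after byte 0 (0xD7): sum1=215, sum2=215
  after byte 1 (0xF1): sum1=201, sum2=161
  after byte 2 (0x92): sum1=92, sum2=253
  after byte 3 (0x07): sum1=99, sum2=97
  after byte 4 (0x20): sum1=131, sum2=228
Checksum = sum2·256 + sum1 = 228·256 + 131 = 58499 = 0xE483.

E483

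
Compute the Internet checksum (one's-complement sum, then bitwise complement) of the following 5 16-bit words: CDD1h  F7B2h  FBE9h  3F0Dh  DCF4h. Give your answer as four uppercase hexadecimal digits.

One's-complement addition (fold any carry out of bit 15 back into bit 0):
  0xCDD1 + 0xF7B2 = 0x1C583 → wrap carry → 0xC584
  0xC584 + 0xFBE9 = 0x1C16D → wrap carry → 0xC16E
  0xC16E + 0x3F0D = 0x1007B → wrap carry → 0x007C
  0x007C + 0xDCF4 = 0x0DD70
One's-complement sum = 0xDD70.
Checksum = ~0xDD70 & 0xFFFF = 0x228F.

228F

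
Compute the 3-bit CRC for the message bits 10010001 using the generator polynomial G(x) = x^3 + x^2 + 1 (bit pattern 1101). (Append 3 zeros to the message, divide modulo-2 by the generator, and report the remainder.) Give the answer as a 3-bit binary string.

001

Append 3 zeros: 10010001000. Divide by 1101 (XOR where the leading bit is 1):
  pos 0: 1001 XOR 1101 = 0100
  pos 1: 1000 XOR 1101 = 0101
  pos 2: 1010 XOR 1101 = 0111
  pos 3: 1110 XOR 1101 = 0011
  pos 5: 1110 XOR 1101 = 0011
  pos 7: 1100 XOR 1101 = 0001
Remainder (last 3 bits) = 001. This is the CRC / FCS.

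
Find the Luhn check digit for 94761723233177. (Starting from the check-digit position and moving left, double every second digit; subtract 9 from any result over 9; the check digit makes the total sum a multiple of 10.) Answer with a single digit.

4

Partial digits right→left: 7 7 1 3 3 2 3 2 7 1 6 7 4 9
Double every second digit counting from the check-digit position (so the 1st, 3rd, 5th, ... of the partial from the right).
  doubled (with −9 where >9): 5 2 6 6 5 3 8 → sum 35
  kept as-is: 7 3 2 2 1 7 9 → sum 31
Total = 35 + 31 = 66.
Check digit = (10 − (66 mod 10)) mod 10 = 4.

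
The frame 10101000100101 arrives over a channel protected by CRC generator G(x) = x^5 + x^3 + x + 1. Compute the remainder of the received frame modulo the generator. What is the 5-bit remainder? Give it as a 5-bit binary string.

00000

Modulo-2 division of 10101000100101 by 101011:
  pos 0: 101010 XOR 101011 = 000001
  pos 5: 100100 XOR 101011 = 001111
  pos 7: 111110 XOR 101011 = 010101
  pos 8: 101011 XOR 101011 = 000000
Remainder = 00000 (zero — the frame passes the CRC check).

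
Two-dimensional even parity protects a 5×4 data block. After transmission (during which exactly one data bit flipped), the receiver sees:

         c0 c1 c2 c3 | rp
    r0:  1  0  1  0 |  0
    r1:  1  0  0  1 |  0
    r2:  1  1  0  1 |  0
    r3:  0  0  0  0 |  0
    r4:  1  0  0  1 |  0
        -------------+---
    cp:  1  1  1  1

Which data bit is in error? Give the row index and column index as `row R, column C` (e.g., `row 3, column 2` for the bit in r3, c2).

Recompute each row's even parity and compare to rp:
  r0: data parity 0, sent rp 0 → ok
  r1: data parity 0, sent rp 0 → ok
  r2: data parity 1, sent rp 0 → mismatch
  r3: data parity 0, sent rp 0 → ok
  r4: data parity 0, sent rp 0 → ok
Recompute each column's even parity and compare to cp:
  c0: data parity 0, sent cp 1 → mismatch
  c1: data parity 1, sent cp 1 → ok
  c2: data parity 1, sent cp 1 → ok
  c3: data parity 1, sent cp 1 → ok
Exactly one row (r2) and one column (c0) fail → the flipped bit is at their intersection.

row 2, column 0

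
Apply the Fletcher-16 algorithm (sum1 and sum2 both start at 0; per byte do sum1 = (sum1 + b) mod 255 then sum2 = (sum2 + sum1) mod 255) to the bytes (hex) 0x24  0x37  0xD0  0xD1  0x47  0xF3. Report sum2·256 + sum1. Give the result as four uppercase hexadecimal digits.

2839

Running sums (mod 255):
  after byte 0 (0x24): sum1=36, sum2=36
  after byte 1 (0x37): sum1=91, sum2=127
  after byte 2 (0xD0): sum1=44, sum2=171
  after byte 3 (0xD1): sum1=253, sum2=169
  after byte 4 (0x47): sum1=69, sum2=238
  after byte 5 (0xF3): sum1=57, sum2=40
Checksum = sum2·256 + sum1 = 40·256 + 57 = 10297 = 0x2839.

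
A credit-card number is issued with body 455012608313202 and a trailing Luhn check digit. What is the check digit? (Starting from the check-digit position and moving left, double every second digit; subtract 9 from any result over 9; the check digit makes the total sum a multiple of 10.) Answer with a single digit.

6

Partial digits right→left: 2 0 2 3 1 3 8 0 6 2 1 0 5 5 4
Double every second digit counting from the check-digit position (so the 1st, 3rd, 5th, ... of the partial from the right).
  doubled (with −9 where >9): 4 4 2 7 3 2 1 8 → sum 31
  kept as-is: 0 3 3 0 2 0 5 → sum 13
Total = 31 + 13 = 44.
Check digit = (10 − (44 mod 10)) mod 10 = 6.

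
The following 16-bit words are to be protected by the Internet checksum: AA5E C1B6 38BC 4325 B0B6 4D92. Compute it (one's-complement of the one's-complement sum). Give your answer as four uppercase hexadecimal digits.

19C0

One's-complement addition (fold any carry out of bit 15 back into bit 0):
  0xAA5E + 0xC1B6 = 0x16C14 → wrap carry → 0x6C15
  0x6C15 + 0x38BC = 0x0A4D1
  0xA4D1 + 0x4325 = 0x0E7F6
  0xE7F6 + 0xB0B6 = 0x198AC → wrap carry → 0x98AD
  0x98AD + 0x4D92 = 0x0E63F
One's-complement sum = 0xE63F.
Checksum = ~0xE63F & 0xFFFF = 0x19C0.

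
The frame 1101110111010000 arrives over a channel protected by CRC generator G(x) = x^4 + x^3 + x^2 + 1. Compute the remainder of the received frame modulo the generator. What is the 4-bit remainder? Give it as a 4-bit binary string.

Modulo-2 division of 1101110111010000 by 11101:
  pos 0: 11011 XOR 11101 = 00110
  pos 2: 11010 XOR 11101 = 00111
  pos 4: 11111 XOR 11101 = 00010
  pos 7: 10101 XOR 11101 = 01000
  pos 8: 10000 XOR 11101 = 01101
  pos 9: 11010 XOR 11101 = 00111
  pos 11: 11100 XOR 11101 = 00001
Remainder = 0001 (nonzero — an error is detected).

0001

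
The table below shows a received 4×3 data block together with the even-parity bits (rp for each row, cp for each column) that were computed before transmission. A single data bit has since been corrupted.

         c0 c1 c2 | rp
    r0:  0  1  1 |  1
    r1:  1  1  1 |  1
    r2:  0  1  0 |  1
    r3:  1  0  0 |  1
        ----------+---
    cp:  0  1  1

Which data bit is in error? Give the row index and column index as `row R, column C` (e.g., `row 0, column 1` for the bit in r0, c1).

Recompute each row's even parity and compare to rp:
  r0: data parity 0, sent rp 1 → mismatch
  r1: data parity 1, sent rp 1 → ok
  r2: data parity 1, sent rp 1 → ok
  r3: data parity 1, sent rp 1 → ok
Recompute each column's even parity and compare to cp:
  c0: data parity 0, sent cp 0 → ok
  c1: data parity 1, sent cp 1 → ok
  c2: data parity 0, sent cp 1 → mismatch
Exactly one row (r0) and one column (c2) fail → the flipped bit is at their intersection.

row 0, column 2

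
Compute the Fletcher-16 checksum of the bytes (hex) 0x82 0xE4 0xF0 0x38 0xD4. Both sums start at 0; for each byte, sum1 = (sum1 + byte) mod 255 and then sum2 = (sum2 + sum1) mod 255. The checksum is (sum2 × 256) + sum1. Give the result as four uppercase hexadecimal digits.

3865

Running sums (mod 255):
  after byte 0 (0x82): sum1=130, sum2=130
  after byte 1 (0xE4): sum1=103, sum2=233
  after byte 2 (0xF0): sum1=88, sum2=66
  after byte 3 (0x38): sum1=144, sum2=210
  after byte 4 (0xD4): sum1=101, sum2=56
Checksum = sum2·256 + sum1 = 56·256 + 101 = 14437 = 0x3865.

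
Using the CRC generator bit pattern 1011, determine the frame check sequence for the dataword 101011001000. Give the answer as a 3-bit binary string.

Append 3 zeros: 101011001000000. Divide by 1011 (XOR where the leading bit is 1):
  pos 0: 1010 XOR 1011 = 0001
  pos 3: 1110 XOR 1011 = 0101
  pos 4: 1010 XOR 1011 = 0001
  pos 7: 1100 XOR 1011 = 0111
  pos 8: 1110 XOR 1011 = 0101
  pos 9: 1010 XOR 1011 = 0001
Remainder (last 3 bits) = 100. This is the CRC / FCS.

100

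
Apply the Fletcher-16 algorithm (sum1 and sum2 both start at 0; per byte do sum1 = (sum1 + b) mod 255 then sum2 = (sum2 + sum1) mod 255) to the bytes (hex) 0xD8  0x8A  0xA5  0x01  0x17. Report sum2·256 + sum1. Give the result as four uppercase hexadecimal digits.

7021

Running sums (mod 255):
  after byte 0 (0xD8): sum1=216, sum2=216
  after byte 1 (0x8A): sum1=99, sum2=60
  after byte 2 (0xA5): sum1=9, sum2=69
  after byte 3 (0x01): sum1=10, sum2=79
  after byte 4 (0x17): sum1=33, sum2=112
Checksum = sum2·256 + sum1 = 112·256 + 33 = 28705 = 0x7021.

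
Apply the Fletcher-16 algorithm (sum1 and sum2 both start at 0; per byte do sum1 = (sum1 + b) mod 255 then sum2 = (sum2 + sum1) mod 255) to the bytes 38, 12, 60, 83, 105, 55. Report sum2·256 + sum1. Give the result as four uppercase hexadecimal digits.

Running sums (mod 255):
  after byte 0 (38): sum1=38, sum2=38
  after byte 1 (12): sum1=50, sum2=88
  after byte 2 (60): sum1=110, sum2=198
  after byte 3 (83): sum1=193, sum2=136
  after byte 4 (105): sum1=43, sum2=179
  after byte 5 (55): sum1=98, sum2=22
Checksum = sum2·256 + sum1 = 22·256 + 98 = 5730 = 0x1662.

1662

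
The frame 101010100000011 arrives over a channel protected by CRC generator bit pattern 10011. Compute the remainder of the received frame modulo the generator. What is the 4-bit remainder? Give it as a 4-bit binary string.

Modulo-2 division of 101010100000011 by 10011:
  pos 0: 10101 XOR 10011 = 00110
  pos 2: 11001 XOR 10011 = 01010
  pos 3: 10100 XOR 10011 = 00111
  pos 5: 11100 XOR 10011 = 01111
  pos 6: 11110 XOR 10011 = 01101
  pos 7: 11010 XOR 10011 = 01001
  pos 8: 10010 XOR 10011 = 00001
Remainder = 0111 (nonzero — an error is detected).

0111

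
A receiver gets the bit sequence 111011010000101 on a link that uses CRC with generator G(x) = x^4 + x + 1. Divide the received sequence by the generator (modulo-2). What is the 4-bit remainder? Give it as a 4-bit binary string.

Modulo-2 division of 111011010000101 by 10011:
  pos 0: 11101 XOR 10011 = 01110
  pos 1: 11101 XOR 10011 = 01110
  pos 2: 11100 XOR 10011 = 01111
  pos 3: 11111 XOR 10011 = 01100
  pos 4: 11000 XOR 10011 = 01011
  pos 5: 10110 XOR 10011 = 00101
  pos 7: 10100 XOR 10011 = 00111
  pos 9: 11110 XOR 10011 = 01101
  pos 10: 11011 XOR 10011 = 01000
Remainder = 1000 (nonzero — an error is detected).

1000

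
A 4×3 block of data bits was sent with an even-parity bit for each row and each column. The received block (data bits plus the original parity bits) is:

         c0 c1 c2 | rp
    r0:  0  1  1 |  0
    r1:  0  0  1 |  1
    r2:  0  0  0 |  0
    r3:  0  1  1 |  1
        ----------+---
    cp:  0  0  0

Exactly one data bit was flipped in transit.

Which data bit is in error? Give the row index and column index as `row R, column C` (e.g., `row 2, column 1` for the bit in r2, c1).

row 3, column 2

Recompute each row's even parity and compare to rp:
  r0: data parity 0, sent rp 0 → ok
  r1: data parity 1, sent rp 1 → ok
  r2: data parity 0, sent rp 0 → ok
  r3: data parity 0, sent rp 1 → mismatch
Recompute each column's even parity and compare to cp:
  c0: data parity 0, sent cp 0 → ok
  c1: data parity 0, sent cp 0 → ok
  c2: data parity 1, sent cp 0 → mismatch
Exactly one row (r3) and one column (c2) fail → the flipped bit is at their intersection.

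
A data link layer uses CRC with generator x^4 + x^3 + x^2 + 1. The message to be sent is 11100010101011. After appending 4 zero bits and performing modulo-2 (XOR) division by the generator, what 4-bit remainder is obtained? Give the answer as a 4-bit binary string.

Append 4 zeros: 111000101010110000. Divide by 11101 (XOR where the leading bit is 1):
  pos 0: 11100 XOR 11101 = 00001
  pos 4: 10101 XOR 11101 = 01000
  pos 5: 10000 XOR 11101 = 01101
  pos 6: 11011 XOR 11101 = 00110
  pos 8: 11001 XOR 11101 = 00100
  pos 10: 10010 XOR 11101 = 01111
  pos 11: 11110 XOR 11101 = 00011
Remainder (last 4 bits) = 1100. This is the CRC / FCS.

1100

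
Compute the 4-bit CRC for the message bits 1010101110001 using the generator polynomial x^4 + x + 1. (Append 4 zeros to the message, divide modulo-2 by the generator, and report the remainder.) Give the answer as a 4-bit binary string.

1111

Append 4 zeros: 10101011100010000. Divide by 10011 (XOR where the leading bit is 1):
  pos 0: 10101 XOR 10011 = 00110
  pos 2: 11001 XOR 10011 = 01010
  pos 3: 10101 XOR 10011 = 00110
  pos 5: 11010 XOR 10011 = 01001
  pos 6: 10010 XOR 10011 = 00001
  pos 10: 10100 XOR 10011 = 00111
  pos 12: 11100 XOR 10011 = 01111
Remainder (last 4 bits) = 1111. This is the CRC / FCS.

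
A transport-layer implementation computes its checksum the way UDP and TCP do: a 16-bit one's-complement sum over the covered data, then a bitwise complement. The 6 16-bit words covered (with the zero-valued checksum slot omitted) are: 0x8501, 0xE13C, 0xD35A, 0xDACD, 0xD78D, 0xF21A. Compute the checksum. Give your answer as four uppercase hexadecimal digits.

21F0

One's-complement addition (fold any carry out of bit 15 back into bit 0):
  0x8501 + 0xE13C = 0x1663D → wrap carry → 0x663E
  0x663E + 0xD35A = 0x13998 → wrap carry → 0x3999
  0x3999 + 0xDACD = 0x11466 → wrap carry → 0x1467
  0x1467 + 0xD78D = 0x0EBF4
  0xEBF4 + 0xF21A = 0x1DE0E → wrap carry → 0xDE0F
One's-complement sum = 0xDE0F.
Checksum = ~0xDE0F & 0xFFFF = 0x21F0.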